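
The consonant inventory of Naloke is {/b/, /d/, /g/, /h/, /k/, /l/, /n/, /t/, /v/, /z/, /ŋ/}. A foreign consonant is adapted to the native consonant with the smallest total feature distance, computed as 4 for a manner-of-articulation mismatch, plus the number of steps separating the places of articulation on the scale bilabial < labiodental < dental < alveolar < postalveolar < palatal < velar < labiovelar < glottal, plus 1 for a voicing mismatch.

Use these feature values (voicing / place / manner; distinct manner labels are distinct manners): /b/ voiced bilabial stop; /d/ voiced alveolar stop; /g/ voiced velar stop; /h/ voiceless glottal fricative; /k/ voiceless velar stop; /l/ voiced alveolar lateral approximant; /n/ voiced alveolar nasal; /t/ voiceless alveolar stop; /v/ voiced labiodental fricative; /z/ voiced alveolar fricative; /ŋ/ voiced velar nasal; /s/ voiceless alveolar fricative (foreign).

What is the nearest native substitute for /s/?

/z/ is closest: same manner (fricative), place distance 0 (alveolar→alveolar), voicing differs (+1); total 1. Next closest is /v/ at distance 3.

z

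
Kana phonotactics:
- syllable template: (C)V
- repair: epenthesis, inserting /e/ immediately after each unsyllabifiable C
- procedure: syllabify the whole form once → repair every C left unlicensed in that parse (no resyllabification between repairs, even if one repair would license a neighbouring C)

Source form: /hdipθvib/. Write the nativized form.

The consonants /h/, /p/, /θ/, /b/ cannot be parsed into a legal (C)V syllable (no codas are permitted; onsets are limited to one consonant).
Inserting the epenthetic vowel yields /h/ → /he/, /p/ → /pe/, /θ/ → /θe/, /b/ → /be/.

hedipeθevibe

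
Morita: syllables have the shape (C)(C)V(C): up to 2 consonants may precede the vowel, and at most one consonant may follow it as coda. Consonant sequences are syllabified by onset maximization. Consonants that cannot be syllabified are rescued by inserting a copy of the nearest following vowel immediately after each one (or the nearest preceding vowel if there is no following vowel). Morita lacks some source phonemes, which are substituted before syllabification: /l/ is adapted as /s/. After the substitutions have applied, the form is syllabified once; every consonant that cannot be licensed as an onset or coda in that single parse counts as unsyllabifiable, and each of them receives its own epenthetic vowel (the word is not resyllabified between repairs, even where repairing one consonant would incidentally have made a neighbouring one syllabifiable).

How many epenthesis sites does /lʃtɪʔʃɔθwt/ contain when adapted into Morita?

3

After substitution the input is /sʃtɪʔʃɔθwt/.
The unsyllabifiable consonants are /s/, /w/, /t/; each receives one epenthetic vowel.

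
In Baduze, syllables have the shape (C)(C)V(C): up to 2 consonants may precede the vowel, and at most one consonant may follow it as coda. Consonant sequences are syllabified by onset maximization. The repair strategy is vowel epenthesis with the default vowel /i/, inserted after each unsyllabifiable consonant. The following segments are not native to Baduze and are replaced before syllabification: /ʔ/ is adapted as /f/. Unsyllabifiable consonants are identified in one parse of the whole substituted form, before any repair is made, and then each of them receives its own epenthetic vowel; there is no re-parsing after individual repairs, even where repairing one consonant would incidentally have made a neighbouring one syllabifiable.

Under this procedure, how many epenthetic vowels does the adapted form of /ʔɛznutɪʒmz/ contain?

2

After substitution the input is /fɛznutɪʒmz/.
The unsyllabifiable consonants are /m/, /z/; each receives one epenthetic vowel.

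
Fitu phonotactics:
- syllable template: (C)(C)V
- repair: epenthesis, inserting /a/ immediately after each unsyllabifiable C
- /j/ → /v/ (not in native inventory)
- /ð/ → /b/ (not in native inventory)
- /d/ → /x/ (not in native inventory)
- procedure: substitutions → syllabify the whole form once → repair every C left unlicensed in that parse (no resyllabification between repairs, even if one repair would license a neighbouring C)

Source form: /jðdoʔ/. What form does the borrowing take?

Substitution: /j/ → /v/, /ð/ → /b/, /d/ → /x/, giving /vbxoʔ/.
Syllabifying with onset maximization leaves /v/, /ʔ/ stranded (no codas are permitted; onsets may contain at most 2 consonants).
Inserting the epenthetic vowel yields /v/ → /va/, /ʔ/ → /ʔa/.

vabxoʔa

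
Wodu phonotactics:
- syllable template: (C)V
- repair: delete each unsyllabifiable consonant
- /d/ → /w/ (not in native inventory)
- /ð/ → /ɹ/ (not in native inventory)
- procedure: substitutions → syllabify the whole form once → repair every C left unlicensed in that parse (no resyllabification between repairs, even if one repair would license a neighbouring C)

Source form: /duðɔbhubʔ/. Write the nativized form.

Substitution: /d/ → /w/, /ð/ → /ɹ/, giving /wuɹɔbhubʔ/.
Syllabifying with onset maximization leaves /b/, /b/, /ʔ/ stranded (no codas are permitted; onsets are limited to one consonant).
Deleting the stranded consonants removes /b/, /b/, /ʔ/.

wuɹɔhu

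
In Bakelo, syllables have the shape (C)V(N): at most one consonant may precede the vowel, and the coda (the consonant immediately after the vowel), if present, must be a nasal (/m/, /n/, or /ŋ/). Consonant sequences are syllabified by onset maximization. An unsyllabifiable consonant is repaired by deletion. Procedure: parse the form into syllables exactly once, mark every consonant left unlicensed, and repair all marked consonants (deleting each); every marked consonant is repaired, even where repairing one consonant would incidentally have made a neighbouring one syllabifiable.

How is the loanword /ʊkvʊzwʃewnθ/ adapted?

ʊvʊʃe

Under (C)V(N), the unsyllabifiable consonants are /k/, /z/, /w/, /w/, /n/, /θ/ (only a nasal (/m/, /n/, or /ŋ/) is licensed in coda position; onsets are limited to one consonant).
Deletion applies to /k/, /z/, /w/, /w/, /n/, /θ/.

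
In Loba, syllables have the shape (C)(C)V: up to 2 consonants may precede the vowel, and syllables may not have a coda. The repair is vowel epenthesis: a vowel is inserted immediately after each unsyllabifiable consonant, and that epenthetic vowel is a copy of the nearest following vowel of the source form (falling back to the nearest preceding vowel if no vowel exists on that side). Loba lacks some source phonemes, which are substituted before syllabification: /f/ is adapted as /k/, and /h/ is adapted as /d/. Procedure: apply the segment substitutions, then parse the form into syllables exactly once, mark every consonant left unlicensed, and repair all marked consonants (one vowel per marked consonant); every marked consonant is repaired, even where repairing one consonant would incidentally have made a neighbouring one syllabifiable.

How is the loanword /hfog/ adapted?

dkogo

Substitution: /h/ → /d/, /f/ → /k/, giving /dkog/.
Syllabifying with onset maximization leaves /g/ stranded (no codas are permitted; onsets may contain at most 2 consonants).
Each unlicensed consonant becomes the onset of a new syllable: /g/ → /go/.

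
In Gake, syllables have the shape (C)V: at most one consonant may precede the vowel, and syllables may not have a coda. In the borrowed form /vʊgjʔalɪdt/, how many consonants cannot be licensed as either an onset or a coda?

Under (C)V, the unsyllabifiable consonants are /g/, /j/, /d/, /t/ (no codas are permitted; onsets are limited to one consonant).

4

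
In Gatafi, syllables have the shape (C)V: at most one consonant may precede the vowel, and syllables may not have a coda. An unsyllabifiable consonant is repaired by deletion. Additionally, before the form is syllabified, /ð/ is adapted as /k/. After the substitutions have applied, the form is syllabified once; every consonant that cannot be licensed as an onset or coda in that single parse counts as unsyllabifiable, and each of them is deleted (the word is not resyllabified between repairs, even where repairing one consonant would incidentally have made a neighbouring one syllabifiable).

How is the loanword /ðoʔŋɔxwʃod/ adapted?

Substitution: /ð/ → /k/, giving /koʔŋɔxwʃod/.
Syllabifying with onset maximization leaves /ʔ/, /x/, /w/, /d/ stranded (no codas are permitted; onsets are limited to one consonant).
Each unlicensed consonant is deleted: /ʔ/, /x/, /w/, /d/.

koŋɔʃo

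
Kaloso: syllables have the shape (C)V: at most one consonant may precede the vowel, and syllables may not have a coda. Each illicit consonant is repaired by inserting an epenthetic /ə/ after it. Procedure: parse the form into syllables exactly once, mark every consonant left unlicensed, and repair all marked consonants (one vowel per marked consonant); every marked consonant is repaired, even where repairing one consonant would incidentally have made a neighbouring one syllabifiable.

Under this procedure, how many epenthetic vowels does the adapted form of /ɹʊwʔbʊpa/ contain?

2

The unsyllabifiable consonants are /w/, /ʔ/; each receives one epenthetic vowel.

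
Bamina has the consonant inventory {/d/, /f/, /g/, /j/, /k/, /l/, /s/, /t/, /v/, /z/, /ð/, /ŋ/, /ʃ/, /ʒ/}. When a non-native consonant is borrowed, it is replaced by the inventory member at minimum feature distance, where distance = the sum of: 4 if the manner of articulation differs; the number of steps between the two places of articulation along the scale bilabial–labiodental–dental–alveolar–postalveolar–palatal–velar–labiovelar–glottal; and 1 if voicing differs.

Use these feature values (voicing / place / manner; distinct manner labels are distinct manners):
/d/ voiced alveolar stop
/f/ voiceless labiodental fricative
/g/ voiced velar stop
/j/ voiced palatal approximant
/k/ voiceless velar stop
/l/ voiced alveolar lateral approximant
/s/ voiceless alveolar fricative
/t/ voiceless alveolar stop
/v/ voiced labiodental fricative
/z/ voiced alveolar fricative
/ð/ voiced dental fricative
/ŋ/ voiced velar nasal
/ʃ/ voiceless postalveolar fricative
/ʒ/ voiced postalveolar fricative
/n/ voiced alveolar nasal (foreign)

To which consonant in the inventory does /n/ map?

/ŋ/ is closest: same manner (nasal), place distance 3 (alveolar→velar), same voicing; total 3. Next closest is /d/ at distance 4.

ŋ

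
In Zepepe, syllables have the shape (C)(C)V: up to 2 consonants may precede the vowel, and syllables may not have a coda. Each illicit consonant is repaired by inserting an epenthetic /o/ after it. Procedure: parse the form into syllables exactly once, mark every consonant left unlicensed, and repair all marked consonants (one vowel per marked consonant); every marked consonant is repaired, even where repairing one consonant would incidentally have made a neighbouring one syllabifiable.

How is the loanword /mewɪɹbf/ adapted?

mewɪɹobofo

Under (C)(C)V, the unsyllabifiable consonants are /ɹ/, /b/, /f/ (no codas are permitted; onsets may contain at most 2 consonants).
Epenthesis after each stranded consonant: /ɹ/ → /ɹo/, /b/ → /bo/, /f/ → /fo/.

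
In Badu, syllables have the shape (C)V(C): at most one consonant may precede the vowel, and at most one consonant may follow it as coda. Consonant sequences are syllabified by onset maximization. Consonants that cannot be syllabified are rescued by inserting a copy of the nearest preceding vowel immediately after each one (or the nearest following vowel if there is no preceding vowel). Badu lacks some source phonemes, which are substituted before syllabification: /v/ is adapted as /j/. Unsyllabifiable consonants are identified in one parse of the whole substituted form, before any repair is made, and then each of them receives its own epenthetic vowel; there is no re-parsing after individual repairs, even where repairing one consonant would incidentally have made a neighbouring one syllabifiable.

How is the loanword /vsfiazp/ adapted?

Substitution: /v/ → /j/, giving /jsfiazp/.
The consonants /j/, /s/, /p/ cannot be parsed into a legal (C)V(C) syllable (at most one coda consonant is licensed; onsets are limited to one consonant).
Epenthesis after each stranded consonant: /j/ → /ji/, /s/ → /si/, /p/ → /pa/.

jisifiazpa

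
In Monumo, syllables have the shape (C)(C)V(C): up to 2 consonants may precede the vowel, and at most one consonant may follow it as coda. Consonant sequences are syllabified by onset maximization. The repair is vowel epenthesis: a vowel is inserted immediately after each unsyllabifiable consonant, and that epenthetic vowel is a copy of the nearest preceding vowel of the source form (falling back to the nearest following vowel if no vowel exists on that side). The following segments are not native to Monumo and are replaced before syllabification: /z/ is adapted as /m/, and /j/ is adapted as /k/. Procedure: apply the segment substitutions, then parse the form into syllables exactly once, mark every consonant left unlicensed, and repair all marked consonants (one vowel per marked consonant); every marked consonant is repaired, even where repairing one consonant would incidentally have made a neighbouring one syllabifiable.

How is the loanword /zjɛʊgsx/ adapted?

Substitution: /z/ → /m/, /j/ → /k/, giving /mkɛʊgsx/.
Syllabifying with onset maximization leaves /s/, /x/ stranded (at most one coda consonant is licensed; onsets may contain at most 2 consonants).
Inserting the epenthetic vowel yields /s/ → /sʊ/, /x/ → /xʊ/.

mkɛʊgsʊxʊ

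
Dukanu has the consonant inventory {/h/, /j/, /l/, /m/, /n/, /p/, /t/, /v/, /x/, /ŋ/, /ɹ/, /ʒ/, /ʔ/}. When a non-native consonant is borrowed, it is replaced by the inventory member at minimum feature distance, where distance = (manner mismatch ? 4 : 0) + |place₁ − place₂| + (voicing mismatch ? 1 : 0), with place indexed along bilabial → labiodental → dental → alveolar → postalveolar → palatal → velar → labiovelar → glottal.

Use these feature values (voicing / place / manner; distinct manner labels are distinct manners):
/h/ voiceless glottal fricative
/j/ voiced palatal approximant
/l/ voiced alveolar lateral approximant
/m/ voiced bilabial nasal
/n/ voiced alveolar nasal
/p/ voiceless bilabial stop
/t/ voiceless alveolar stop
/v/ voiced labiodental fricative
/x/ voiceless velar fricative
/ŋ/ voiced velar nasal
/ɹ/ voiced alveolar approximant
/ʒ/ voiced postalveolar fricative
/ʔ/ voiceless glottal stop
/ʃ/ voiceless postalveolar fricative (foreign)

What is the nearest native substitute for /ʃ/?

/ʒ/ is closest: same manner (fricative), place distance 0 (postalveolar→postalveolar), voicing differs (+1); total 1. Next closest is /x/ at distance 2.

ʒ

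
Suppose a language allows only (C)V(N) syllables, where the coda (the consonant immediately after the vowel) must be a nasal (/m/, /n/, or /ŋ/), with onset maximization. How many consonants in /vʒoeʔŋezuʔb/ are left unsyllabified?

Under (C)V(N), the unsyllabifiable consonants are /v/, /ʔ/, /ʔ/, /b/ (only a nasal (/m/, /n/, or /ŋ/) is licensed in coda position; onsets are limited to one consonant).

4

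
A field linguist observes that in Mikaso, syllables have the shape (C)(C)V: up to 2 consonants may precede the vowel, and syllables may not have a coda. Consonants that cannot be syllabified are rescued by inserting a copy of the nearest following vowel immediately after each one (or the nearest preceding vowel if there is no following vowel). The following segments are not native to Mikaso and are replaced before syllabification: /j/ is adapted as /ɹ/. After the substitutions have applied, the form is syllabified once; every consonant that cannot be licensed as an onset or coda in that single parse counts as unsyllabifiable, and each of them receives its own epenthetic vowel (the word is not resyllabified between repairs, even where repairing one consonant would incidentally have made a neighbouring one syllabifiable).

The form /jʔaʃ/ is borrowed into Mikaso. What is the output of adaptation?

Substitution: /j/ → /ɹ/, giving /ɹʔaʃ/.
Under (C)(C)V, the unsyllabifiable consonants are /ʃ/ (no codas are permitted; onsets may contain at most 2 consonants).
Each unlicensed consonant becomes the onset of a new syllable: /ʃ/ → /ʃa/.

ɹʔaʃa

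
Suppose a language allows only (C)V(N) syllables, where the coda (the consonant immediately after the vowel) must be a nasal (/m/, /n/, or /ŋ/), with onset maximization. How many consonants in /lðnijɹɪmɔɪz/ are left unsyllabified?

4

The consonants /l/, /ð/, /j/, /z/ cannot be parsed into a legal (C)V(N) syllable (only a nasal (/m/, /n/, or /ŋ/) is licensed in coda position; onsets are limited to one consonant).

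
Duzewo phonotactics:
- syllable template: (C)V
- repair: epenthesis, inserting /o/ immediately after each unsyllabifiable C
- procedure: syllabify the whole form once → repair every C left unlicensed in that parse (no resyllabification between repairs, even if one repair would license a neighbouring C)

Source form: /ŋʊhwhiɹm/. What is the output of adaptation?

The consonants /h/, /w/, /ɹ/, /m/ cannot be parsed into a legal (C)V syllable (no codas are permitted; onsets are limited to one consonant).
Each unlicensed consonant becomes the onset of a new syllable: /h/ → /ho/, /w/ → /wo/, /ɹ/ → /ɹo/, /m/ → /mo/.

ŋʊhowohiɹomo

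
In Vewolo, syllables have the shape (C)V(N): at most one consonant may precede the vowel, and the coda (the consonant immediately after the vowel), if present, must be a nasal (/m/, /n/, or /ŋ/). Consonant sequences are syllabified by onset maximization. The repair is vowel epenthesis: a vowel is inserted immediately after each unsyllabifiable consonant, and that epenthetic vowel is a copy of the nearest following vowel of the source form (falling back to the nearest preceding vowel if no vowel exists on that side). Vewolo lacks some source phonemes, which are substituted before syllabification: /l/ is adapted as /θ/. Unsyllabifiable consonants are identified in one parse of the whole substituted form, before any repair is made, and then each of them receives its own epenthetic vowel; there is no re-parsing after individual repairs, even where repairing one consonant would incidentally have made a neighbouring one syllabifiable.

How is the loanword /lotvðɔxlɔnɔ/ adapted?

Substitution: /l/ → /θ/, giving /θotvðɔxθɔnɔ/.
The consonants /t/, /v/, /x/ cannot be parsed into a legal (C)V(N) syllable (only a nasal (/m/, /n/, or /ŋ/) is licensed in coda position; onsets are limited to one consonant).
Each unlicensed consonant becomes the onset of a new syllable: /t/ → /tɔ/, /v/ → /vɔ/, /x/ → /xɔ/.

θotɔvɔðɔxɔθɔnɔ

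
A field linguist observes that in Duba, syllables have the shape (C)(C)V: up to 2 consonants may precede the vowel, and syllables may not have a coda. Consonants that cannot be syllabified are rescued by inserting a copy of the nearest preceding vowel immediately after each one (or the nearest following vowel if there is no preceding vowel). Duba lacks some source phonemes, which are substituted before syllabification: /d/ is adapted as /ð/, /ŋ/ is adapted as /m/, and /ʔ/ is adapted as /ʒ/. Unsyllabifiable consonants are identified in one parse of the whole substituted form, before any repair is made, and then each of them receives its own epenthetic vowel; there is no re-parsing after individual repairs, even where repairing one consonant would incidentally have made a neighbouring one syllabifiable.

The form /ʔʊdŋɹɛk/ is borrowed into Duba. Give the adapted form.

Substitution: /ʔ/ → /ʒ/, /d/ → /ð/, /ŋ/ → /m/, giving /ʒʊðmɹɛk/.
Under (C)(C)V, the unsyllabifiable consonants are /ð/, /k/ (no codas are permitted; onsets may contain at most 2 consonants).
Epenthesis after each stranded consonant: /ð/ → /ðʊ/, /k/ → /kɛ/.

ʒʊðʊmɹɛkɛ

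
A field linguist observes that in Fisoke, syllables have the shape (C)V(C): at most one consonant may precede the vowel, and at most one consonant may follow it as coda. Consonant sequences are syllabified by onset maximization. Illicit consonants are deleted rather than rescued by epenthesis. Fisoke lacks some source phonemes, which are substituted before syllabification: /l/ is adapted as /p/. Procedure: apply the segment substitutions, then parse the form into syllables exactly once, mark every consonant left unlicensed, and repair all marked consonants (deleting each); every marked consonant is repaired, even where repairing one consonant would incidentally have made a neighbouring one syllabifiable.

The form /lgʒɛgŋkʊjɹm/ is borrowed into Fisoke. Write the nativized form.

ʒɛgkʊj

Substitution: /l/ → /p/, giving /pgʒɛgŋkʊjɹm/.
Syllabifying with onset maximization leaves /p/, /g/, /ŋ/, /ɹ/, /m/ stranded (at most one coda consonant is licensed; onsets are limited to one consonant).
Deleting the stranded consonants removes /p/, /g/, /ŋ/, /ɹ/, /m/.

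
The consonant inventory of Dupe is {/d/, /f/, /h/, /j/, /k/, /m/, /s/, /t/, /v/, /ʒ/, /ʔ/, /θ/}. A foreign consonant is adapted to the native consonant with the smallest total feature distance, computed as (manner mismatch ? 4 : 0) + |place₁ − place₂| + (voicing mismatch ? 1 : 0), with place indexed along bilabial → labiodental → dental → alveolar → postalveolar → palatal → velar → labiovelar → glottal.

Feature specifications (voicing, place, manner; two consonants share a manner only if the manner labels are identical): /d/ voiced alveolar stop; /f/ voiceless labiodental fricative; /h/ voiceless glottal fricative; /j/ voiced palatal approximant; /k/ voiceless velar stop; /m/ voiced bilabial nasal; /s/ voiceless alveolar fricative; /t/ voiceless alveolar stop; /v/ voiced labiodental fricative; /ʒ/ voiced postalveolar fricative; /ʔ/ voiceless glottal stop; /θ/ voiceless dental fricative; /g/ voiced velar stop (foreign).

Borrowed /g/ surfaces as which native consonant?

k

/k/ is closest: same manner (stop), place distance 0 (velar→velar), voicing differs (+1); total 1. Next closest is /d/ at distance 3.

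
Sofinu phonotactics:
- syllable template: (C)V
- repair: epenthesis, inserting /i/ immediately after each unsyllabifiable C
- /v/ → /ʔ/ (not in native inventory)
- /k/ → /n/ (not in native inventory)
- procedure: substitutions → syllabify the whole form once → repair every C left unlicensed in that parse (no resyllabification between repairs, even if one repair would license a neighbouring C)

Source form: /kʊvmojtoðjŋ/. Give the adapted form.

Substitution: /k/ → /n/, /v/ → /ʔ/, giving /nʊʔmojtoðjŋ/.
Under (C)V, the unsyllabifiable consonants are /ʔ/, /j/, /ð/, /j/, /ŋ/ (no codas are permitted; onsets are limited to one consonant).
Each unlicensed consonant becomes the onset of a new syllable: /ʔ/ → /ʔi/, /j/ → /ji/, /ð/ → /ði/, /j/ → /ji/, /ŋ/ → /ŋi/.

nʊʔimojitoðijiŋi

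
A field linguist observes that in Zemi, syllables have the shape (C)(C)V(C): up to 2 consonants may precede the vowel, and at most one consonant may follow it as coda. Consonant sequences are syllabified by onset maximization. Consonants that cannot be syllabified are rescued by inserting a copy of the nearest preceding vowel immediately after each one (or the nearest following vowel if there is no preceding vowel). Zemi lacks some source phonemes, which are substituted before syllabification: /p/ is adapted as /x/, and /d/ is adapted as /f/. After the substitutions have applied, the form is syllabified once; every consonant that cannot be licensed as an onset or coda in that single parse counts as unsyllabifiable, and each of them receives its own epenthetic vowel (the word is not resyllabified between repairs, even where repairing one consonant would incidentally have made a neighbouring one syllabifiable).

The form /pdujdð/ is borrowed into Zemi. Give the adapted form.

Substitution: /p/ → /x/, /d/ → /f/, giving /xfujfð/.
Under (C)(C)V(C), the unsyllabifiable consonants are /f/, /ð/ (at most one coda consonant is licensed; onsets may contain at most 2 consonants).
Inserting the epenthetic vowel yields /f/ → /fu/, /ð/ → /ðu/.

xfujfuðu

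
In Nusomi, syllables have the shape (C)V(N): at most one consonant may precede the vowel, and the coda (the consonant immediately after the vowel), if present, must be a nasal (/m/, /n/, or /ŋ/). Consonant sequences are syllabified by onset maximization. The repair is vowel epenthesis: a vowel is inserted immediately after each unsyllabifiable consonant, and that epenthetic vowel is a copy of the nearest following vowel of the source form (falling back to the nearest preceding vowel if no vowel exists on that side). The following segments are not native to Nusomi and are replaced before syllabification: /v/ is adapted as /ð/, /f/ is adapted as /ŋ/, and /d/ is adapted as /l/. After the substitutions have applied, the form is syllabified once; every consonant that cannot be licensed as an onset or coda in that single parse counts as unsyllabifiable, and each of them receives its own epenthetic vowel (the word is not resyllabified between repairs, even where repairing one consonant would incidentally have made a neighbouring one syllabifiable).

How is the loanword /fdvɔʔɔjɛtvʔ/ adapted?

Substitution: /f/ → /ŋ/, /d/ → /l/, /v/ → /ð/, giving /ŋlðɔʔɔjɛtðʔ/.
The consonants /ŋ/, /l/, /t/, /ð/, /ʔ/ cannot be parsed into a legal (C)V(N) syllable (only a nasal (/m/, /n/, or /ŋ/) is licensed in coda position; onsets are limited to one consonant).
Epenthesis after each stranded consonant: /ŋ/ → /ŋɔ/, /l/ → /lɔ/, /t/ → /tɛ/, /ð/ → /ðɛ/, /ʔ/ → /ʔɛ/.

ŋɔlɔðɔʔɔjɛtɛðɛʔɛ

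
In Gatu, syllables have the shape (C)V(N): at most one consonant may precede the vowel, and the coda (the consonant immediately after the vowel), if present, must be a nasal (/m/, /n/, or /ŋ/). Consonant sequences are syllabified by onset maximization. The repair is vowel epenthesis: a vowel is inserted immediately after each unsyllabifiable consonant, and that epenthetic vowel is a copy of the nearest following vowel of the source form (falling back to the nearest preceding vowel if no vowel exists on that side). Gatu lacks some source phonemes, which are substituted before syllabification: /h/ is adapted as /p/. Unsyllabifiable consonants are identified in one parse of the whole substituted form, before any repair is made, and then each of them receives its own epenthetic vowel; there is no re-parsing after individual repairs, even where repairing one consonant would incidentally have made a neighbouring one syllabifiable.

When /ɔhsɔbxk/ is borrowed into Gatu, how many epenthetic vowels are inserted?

4

After substitution the input is /ɔpsɔbxk/.
The unsyllabifiable consonants are /p/, /b/, /x/, /k/; each receives one epenthetic vowel.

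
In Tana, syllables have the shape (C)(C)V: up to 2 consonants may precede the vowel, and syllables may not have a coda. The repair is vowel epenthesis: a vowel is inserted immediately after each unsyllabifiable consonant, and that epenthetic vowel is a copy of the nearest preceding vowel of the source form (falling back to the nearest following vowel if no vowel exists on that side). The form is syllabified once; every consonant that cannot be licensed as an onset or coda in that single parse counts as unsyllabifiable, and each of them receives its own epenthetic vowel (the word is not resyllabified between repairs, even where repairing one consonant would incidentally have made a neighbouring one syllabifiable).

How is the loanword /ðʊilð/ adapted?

ðʊiliði

The consonants /l/, /ð/ cannot be parsed into a legal (C)(C)V syllable (no codas are permitted; onsets may contain at most 2 consonants).
Inserting the epenthetic vowel yields /l/ → /li/, /ð/ → /ði/.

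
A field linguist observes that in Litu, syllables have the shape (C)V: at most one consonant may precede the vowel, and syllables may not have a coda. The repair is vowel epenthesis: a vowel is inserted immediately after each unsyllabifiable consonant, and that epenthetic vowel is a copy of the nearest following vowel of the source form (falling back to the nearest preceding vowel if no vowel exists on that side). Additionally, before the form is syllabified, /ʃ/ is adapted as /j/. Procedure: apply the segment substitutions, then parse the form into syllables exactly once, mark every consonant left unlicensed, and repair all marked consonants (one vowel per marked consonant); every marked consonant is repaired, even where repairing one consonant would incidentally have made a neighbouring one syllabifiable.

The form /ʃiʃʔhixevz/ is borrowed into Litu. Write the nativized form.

Substitution: /ʃ/ → /j/, giving /jijʔhixevz/.
Under (C)V, the unsyllabifiable consonants are /j/, /ʔ/, /v/, /z/ (no codas are permitted; onsets are limited to one consonant).
Epenthesis after each stranded consonant: /j/ → /ji/, /ʔ/ → /ʔi/, /v/ → /ve/, /z/ → /ze/.

jijiʔihixeveze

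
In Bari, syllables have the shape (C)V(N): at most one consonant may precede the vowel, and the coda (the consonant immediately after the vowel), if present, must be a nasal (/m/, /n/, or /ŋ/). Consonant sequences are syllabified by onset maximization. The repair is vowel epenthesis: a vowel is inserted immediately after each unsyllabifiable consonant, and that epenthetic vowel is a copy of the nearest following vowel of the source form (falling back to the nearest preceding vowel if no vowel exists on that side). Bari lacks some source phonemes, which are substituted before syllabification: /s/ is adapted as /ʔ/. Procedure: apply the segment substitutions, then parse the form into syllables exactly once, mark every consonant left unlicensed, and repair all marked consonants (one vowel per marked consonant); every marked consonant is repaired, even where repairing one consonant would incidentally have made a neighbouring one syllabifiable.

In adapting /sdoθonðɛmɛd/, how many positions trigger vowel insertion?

After substitution the input is /ʔdoθonðɛmɛd/.
The unsyllabifiable consonants are /ʔ/, /d/; each receives one epenthetic vowel.

2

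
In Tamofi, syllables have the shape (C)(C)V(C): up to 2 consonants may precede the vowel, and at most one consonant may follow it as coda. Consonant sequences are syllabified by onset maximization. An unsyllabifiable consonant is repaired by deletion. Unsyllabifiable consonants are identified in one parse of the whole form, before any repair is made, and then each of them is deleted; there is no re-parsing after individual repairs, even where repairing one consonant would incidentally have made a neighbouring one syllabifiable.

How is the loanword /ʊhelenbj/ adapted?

The consonants /b/, /j/ cannot be parsed into a legal (C)(C)V(C) syllable (at most one coda consonant is licensed; onsets may contain at most 2 consonants).
Each unlicensed consonant is deleted: /b/, /j/.

ʊhelen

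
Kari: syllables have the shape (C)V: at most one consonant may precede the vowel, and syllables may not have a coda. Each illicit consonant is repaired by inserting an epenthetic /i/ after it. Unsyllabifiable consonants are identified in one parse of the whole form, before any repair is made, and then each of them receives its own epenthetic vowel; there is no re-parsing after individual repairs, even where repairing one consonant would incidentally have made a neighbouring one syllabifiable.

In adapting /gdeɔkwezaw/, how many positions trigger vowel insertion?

3

The unsyllabifiable consonants are /g/, /k/, /w/; each receives one epenthetic vowel.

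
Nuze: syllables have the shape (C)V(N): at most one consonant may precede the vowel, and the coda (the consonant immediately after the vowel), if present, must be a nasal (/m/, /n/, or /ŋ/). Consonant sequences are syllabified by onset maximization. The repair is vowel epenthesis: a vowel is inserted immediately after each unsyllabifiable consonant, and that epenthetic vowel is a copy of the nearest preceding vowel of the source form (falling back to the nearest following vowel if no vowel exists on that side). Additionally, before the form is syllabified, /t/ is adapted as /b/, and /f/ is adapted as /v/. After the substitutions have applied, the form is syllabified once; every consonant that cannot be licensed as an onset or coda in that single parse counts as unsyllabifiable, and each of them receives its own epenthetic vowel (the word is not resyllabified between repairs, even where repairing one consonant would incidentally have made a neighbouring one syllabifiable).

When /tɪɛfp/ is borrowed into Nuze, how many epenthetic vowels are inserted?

2

After substitution the input is /bɪɛvp/.
The unsyllabifiable consonants are /v/, /p/; each receives one epenthetic vowel.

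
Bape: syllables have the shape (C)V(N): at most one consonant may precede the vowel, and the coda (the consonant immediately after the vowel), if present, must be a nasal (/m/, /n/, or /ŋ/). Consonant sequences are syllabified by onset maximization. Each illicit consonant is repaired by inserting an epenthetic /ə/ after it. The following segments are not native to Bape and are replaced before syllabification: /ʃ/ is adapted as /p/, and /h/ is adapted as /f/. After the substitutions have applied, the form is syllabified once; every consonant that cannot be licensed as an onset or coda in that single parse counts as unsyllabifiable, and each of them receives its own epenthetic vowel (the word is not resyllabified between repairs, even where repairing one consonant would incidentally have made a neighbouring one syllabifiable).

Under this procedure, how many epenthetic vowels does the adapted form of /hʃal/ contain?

2

After substitution the input is /fpal/.
The unsyllabifiable consonants are /f/, /l/; each receives one epenthetic vowel.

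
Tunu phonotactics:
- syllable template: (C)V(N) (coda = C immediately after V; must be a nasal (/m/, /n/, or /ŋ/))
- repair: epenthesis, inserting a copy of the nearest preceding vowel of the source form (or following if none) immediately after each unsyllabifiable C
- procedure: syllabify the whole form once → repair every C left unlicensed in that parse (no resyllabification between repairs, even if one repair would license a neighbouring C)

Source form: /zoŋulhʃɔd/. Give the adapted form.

Syllabifying with onset maximization leaves /l/, /h/, /d/ stranded (only a nasal (/m/, /n/, or /ŋ/) is licensed in coda position; onsets are limited to one consonant).
Inserting the epenthetic vowel yields /l/ → /lu/, /h/ → /hu/, /d/ → /dɔ/.

zoŋuluhuʃɔdɔ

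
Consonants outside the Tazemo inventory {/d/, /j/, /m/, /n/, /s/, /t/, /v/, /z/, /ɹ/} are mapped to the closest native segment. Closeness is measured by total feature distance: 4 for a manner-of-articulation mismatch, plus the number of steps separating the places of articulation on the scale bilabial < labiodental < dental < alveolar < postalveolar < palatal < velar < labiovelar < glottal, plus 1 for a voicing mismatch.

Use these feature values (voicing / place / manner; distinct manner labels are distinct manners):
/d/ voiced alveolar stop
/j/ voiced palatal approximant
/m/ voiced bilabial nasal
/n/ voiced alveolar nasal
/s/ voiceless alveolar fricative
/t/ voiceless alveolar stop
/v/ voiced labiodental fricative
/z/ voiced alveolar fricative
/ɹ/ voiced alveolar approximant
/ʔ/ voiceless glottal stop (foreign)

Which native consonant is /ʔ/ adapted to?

/t/ is closest: same manner (stop), place distance 5 (glottal→alveolar), same voicing; total 5. Next closest is /d/ at distance 6.

t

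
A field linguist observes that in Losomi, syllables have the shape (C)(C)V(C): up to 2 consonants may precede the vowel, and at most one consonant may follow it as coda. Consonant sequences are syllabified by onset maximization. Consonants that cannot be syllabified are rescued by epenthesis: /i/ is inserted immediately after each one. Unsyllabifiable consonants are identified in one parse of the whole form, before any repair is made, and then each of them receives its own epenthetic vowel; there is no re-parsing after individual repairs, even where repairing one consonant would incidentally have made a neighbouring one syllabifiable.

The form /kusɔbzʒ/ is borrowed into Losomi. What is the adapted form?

kusɔbziʒi

Under (C)(C)V(C), the unsyllabifiable consonants are /z/, /ʒ/ (at most one coda consonant is licensed; onsets may contain at most 2 consonants).
Inserting the epenthetic vowel yields /z/ → /zi/, /ʒ/ → /ʒi/.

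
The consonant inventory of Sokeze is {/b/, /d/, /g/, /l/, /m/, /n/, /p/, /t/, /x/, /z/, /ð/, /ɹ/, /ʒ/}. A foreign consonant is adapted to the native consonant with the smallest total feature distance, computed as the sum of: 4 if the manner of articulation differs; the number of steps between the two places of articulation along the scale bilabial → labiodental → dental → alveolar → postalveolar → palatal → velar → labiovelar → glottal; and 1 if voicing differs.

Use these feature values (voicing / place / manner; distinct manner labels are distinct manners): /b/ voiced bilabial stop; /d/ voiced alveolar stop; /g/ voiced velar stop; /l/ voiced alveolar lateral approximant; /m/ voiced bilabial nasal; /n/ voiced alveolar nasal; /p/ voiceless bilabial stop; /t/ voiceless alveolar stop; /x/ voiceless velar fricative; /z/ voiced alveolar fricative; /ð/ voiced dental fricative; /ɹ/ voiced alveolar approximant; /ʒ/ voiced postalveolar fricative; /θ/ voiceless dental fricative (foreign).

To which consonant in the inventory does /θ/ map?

ð

/ð/ is closest: same manner (fricative), place distance 0 (dental→dental), voicing differs (+1); total 1. Next closest is /z/ at distance 2.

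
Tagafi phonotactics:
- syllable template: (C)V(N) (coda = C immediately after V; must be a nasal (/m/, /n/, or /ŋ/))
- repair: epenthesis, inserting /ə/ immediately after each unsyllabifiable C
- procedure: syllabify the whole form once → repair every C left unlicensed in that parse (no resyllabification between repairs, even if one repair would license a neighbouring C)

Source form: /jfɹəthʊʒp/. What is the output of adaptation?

jəfəɹətəhʊʒəpə

Under (C)V(N), the unsyllabifiable consonants are /j/, /f/, /t/, /ʒ/, /p/ (only a nasal (/m/, /n/, or /ŋ/) is licensed in coda position; onsets are limited to one consonant).
Each unlicensed consonant becomes the onset of a new syllable: /j/ → /jə/, /f/ → /fə/, /t/ → /tə/, /ʒ/ → /ʒə/, /p/ → /pə/.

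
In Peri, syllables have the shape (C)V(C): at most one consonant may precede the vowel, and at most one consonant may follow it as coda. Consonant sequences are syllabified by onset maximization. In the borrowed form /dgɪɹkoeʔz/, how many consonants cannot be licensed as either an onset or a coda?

2

The consonants /d/, /z/ cannot be parsed into a legal (C)V(C) syllable (at most one coda consonant is licensed; onsets are limited to one consonant).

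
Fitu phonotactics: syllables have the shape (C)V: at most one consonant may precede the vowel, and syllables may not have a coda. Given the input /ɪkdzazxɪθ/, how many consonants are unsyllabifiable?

Under (C)V, the unsyllabifiable consonants are /k/, /d/, /z/, /θ/ (no codas are permitted; onsets are limited to one consonant).

4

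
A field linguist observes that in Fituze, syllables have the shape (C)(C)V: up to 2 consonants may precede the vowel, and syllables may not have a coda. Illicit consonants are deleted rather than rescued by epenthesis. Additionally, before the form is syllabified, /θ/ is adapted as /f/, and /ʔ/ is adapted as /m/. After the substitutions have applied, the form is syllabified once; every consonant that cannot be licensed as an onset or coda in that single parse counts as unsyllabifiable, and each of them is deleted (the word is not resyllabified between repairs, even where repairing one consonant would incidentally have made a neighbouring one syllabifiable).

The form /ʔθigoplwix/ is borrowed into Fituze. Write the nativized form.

Substitution: /ʔ/ → /m/, /θ/ → /f/, giving /mfigoplwix/.
Syllabifying with onset maximization leaves /p/, /x/ stranded (no codas are permitted; onsets may contain at most 2 consonants).
Each unlicensed consonant is deleted: /p/, /x/.

mfigolwi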